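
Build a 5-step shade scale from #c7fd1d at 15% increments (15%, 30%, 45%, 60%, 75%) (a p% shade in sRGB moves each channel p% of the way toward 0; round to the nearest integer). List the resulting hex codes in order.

#c7fd1d is rgb(199, 253, 29).
15%: (199 − 29.85 = 169.15→169, 253 − 37.95 = 215.05→215, 29 − 4.35 = 24.65→25) → #a9d719
30%: (199 − 59.7 = 139.3→139, 253 − 75.9 = 177.1→177, 29 − 8.7 = 20.3→20) → #8bb114
45%: (199 − 89.55 = 109.45→109, 253 − 113.85 = 139.15→139, 29 − 13.05 = 15.95→16) → #6d8b10
60%: (199 − 119.4 = 79.6→80, 253 − 151.8 = 101.2→101, 29 − 17.4 = 11.6→12) → #50650c
75%: (199 − 149.25 = 49.75→50, 253 − 189.75 = 63.25→63, 29 − 21.75 = 7.25→7) → #323f07

#a9d719, #8bb114, #6d8b10, #50650c, #323f07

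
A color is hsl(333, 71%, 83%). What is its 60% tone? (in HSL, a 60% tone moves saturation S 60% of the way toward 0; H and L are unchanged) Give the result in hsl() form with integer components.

hsl(333, 28%, 83%)

S moves 60% from 71 toward 0: 71 − 42.6 = 28.4 → 28.
H and L are unchanged.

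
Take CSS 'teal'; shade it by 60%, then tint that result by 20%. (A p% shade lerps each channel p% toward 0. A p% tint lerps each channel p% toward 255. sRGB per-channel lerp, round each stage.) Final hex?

CSS teal is rgb(0, 128, 128).
Per channel, c → c + 0.6(0 − c):
  R: 0 + 0 = 0 → 0
  G: 128 + 0.6×(0−128) = 128 − 76.8 = 51.2 → 51
  B: 128 − 76.8 = 51.2 → 51
After the shade: rgb(0, 51, 51) = #003333.
Per channel, c → c + 0.2(255 − c):
  R: 0 + 0.2×(255−0) = 0 + 51 = 51 → 51
  G: 51 + 0.2×(255−51) = 51 + 40.8 = 91.8 → 92
  B: 51 + 40.8 = 91.8 → 92
rgb(51, 92, 92) = #335C5C.

#335C5C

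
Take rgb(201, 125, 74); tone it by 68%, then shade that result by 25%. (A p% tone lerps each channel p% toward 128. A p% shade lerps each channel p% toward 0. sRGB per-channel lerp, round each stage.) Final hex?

A 68% tone moves each channel 68% toward 128:
  R: 201 + 0.68×(128−201) = 201 − 49.64 = 151.36 → 151
  G: 125 + 0.68×(128−125) = 125 + 2.04 = 127.04 → 127
  B: 74 + 0.68×(128−74) = 74 + 36.72 = 110.72 → 111
After the tone: rgb(151, 127, 111) = #977F6F.
Lerp each channel 25% toward 0:
  R: 151 + 0.25×(0−151) = 151 − 37.75 = 113.25 → 113
  G: 127 + 0.25×(0−127) = 127 − 31.75 = 95.25 → 95
  B: 111 + 0.25×(0−111) = 111 − 27.75 = 83.25 → 83
rgb(113, 95, 83) = #715F53.

#715F53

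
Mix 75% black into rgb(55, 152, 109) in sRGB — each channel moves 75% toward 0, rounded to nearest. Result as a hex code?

Per channel, c → c + 0.75(0 − c):
  R: 55 + 0.75×(0−55) = 55 − 41.25 = 13.75 → 14
  G: 152 + 0.75×(0−152) = 152 − 114 = 38 → 38
  B: 109 + 0.75×(0−109) = 109 − 81.75 = 27.25 → 27
rgb(14, 38, 27) = #0e261b.

#0e261b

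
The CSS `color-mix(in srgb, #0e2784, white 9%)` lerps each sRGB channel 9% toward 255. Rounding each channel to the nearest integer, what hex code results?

#243a8f

#0e2784 is rgb(14, 39, 132).
Lerp each channel 9% toward 255:
  R: 14 + 21.69 = 35.69 → 36
  G: 39 + 19.44 = 58.44 → 58
  B: 132 + 11.07 = 143.07 → 143
rgb(36, 58, 143) = #243a8f.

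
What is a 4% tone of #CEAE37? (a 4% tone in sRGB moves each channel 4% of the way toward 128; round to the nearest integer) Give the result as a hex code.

#CBAC3A

#CEAE37 is rgb(206, 174, 55).
A 4% tone moves each channel 4% toward 128:
  R: 206 + 0.04×(128−206) = 206 − 3.12 = 202.88 → 203
  G: 174 + 0.04×(128−174) = 174 − 1.84 = 172.16 → 172
  B: 55 + 0.04×(128−55) = 55 + 2.92 = 57.92 → 58
rgb(203, 172, 58) = #CBAC3A.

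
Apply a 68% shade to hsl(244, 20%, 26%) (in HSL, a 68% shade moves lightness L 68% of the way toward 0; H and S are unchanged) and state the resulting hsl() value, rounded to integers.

L moves 68% from 26 toward 0: 26 − 17.68 = 8.32 → 8.
H and S are unchanged.

hsl(244, 20%, 8%)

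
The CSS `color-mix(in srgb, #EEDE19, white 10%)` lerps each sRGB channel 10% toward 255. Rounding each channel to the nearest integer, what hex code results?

#F0E130

#EEDE19 is rgb(238, 222, 25).
A 10% tint moves each channel 10% toward 255:
  R: 238 + 0.1×(255−238) = 238 + 1.7 = 239.7 → 240
  G: 222 + 0.1×(255−222) = 222 + 3.3 = 225.3 → 225
  B: 25 + 23 = 48 → 48
rgb(240, 225, 48) = #F0E130.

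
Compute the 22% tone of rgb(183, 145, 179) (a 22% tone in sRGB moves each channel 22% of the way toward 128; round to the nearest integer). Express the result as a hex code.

Per channel, c → c + 0.22(128 − c):
  R: 183 + 0.22×(128−183) = 183 − 12.1 = 170.9 → 171
  G: 145 − 3.74 = 141.26 → 141
  B: 179 − 11.22 = 167.78 → 168
rgb(171, 141, 168) = #AB8DA8.

#AB8DA8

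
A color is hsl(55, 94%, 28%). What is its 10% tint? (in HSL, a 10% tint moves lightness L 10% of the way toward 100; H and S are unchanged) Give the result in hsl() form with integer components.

L moves 10% from 28 toward 100: 28 + 7.2 = 35.2 → 35.
H and S are unchanged.

hsl(55, 94%, 35%)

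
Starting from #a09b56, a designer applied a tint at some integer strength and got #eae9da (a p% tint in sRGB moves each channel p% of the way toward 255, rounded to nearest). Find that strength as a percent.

78%

#a09b56 is rgb(160, 155, 86); #eae9da is rgb(234, 233, 218).
On the B channel (widest range): 218 ≈ 86 + (p/100)(255 − 86), so p ≈ 100×(218 − 86)/(255 − 86) = 13200/169 = 78.11.
p = 78 reproduces all three channels after rounding.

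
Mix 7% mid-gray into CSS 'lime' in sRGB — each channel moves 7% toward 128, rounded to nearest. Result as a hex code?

CSS lime is rgb(0, 255, 0).
Lerp each channel 7% toward 128:
  R: 0 + 8.96 = 8.96 → 9
  G: 255 + 0.07×(128−255) = 255 − 8.89 = 246.11 → 246
  B: 0 + 0.07×(128−0) = 0 + 8.96 = 8.96 → 9
rgb(9, 246, 9) = #09f609.

#09f609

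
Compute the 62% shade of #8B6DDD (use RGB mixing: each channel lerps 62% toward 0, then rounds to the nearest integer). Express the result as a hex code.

#352954

#8B6DDD is rgb(139, 109, 221).
Lerp each channel 62% toward 0:
  R: 139 + 0.62×(0−139) = 139 − 86.18 = 52.82 → 53
  G: 109 − 67.58 = 41.42 → 41
  B: 221 − 137.02 = 83.98 → 84
rgb(53, 41, 84) = #352954.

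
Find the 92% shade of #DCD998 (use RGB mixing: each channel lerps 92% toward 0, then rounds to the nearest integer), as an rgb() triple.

rgb(18, 17, 12)

#DCD998 is rgb(220, 217, 152).
Per channel, c → c + 0.92(0 − c):
  R: 220 + 0.92×(0−220) = 220 − 202.4 = 17.6 → 18
  G: 217 + 0.92×(0−217) = 217 − 199.64 = 17.36 → 17
  B: 152 − 139.84 = 12.16 → 12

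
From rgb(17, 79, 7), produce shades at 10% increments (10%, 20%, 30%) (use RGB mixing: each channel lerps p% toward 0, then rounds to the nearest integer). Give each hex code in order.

10%: (17 − 1.7 = 15.3→15, 79 − 7.9 = 71.1→71, 7 − 0.7 = 6.3→6) → #0f4706
20%: (17 − 3.4 = 13.6→14, 79 − 15.8 = 63.2→63, 7 − 1.4 = 5.6→6) → #0e3f06
30%: (17 − 5.1 = 11.9→12, 79 − 23.7 = 55.3→55, 7 − 2.1 = 4.9→5) → #0c3705

#0f4706, #0e3f06, #0c3705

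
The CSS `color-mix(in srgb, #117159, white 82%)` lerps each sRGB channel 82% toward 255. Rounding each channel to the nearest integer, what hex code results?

#D4E5E1

#117159 is rgb(17, 113, 89).
An 82% tint moves each channel 82% toward 255:
  R: 17 + 195.16 = 212.16 → 212
  G: 113 + 116.44 = 229.44 → 229
  B: 89 + 0.82×(255−89) = 89 + 136.12 = 225.12 → 225
rgb(212, 229, 225) = #D4E5E1.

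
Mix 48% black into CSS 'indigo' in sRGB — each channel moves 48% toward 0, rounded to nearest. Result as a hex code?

CSS indigo is rgb(75, 0, 130).
Per channel, c → c + 0.48(0 − c):
  R: 75 − 36 = 39 → 39
  G: 0 + 0.48×(0−0) = 0 + 0 = 0 → 0
  B: 130 + 0.48×(0−130) = 130 − 62.4 = 67.6 → 68
rgb(39, 0, 68) = #270044.

#270044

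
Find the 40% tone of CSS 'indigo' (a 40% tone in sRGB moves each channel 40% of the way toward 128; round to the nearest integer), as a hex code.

#603381

CSS indigo is rgb(75, 0, 130).
Per channel, c → c + 0.4(128 − c):
  R: 75 + 21.2 = 96.2 → 96
  G: 0 + 51.2 = 51.2 → 51
  B: 130 + 0.4×(128−130) = 130 − 0.8 = 129.2 → 129
rgb(96, 51, 129) = #603381.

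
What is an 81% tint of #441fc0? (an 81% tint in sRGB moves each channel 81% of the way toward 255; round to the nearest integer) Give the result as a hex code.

#441fc0 is rgb(68, 31, 192).
An 81% tint moves each channel 81% toward 255:
  R: 68 + 0.81×(255−68) = 68 + 151.47 = 219.47 → 219
  G: 31 + 181.44 = 212.44 → 212
  B: 192 + 0.81×(255−192) = 192 + 51.03 = 243.03 → 243
rgb(219, 212, 243) = #dbd4f3.

#dbd4f3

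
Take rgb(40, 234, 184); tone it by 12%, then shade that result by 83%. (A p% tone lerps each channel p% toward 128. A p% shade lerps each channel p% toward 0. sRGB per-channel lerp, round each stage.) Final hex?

#09261e

Lerp each channel 12% toward 128:
  R: 40 + 10.56 = 50.56 → 51
  G: 234 − 12.72 = 221.28 → 221
  B: 184 − 6.72 = 177.28 → 177
After the tone: rgb(51, 221, 177) = #33ddb1.
Per channel, c → c + 0.83(0 − c):
  R: 51 − 42.33 = 8.67 → 9
  G: 221 + 0.83×(0−221) = 221 − 183.43 = 37.57 → 38
  B: 177 − 146.91 = 30.09 → 30
rgb(9, 38, 30) = #09261e.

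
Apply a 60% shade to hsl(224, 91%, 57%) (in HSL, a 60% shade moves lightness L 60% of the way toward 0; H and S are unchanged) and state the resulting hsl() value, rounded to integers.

L moves 60% from 57 toward 0: 57 − 34.2 = 22.8 → 23.
H and S are unchanged.

hsl(224, 91%, 23%)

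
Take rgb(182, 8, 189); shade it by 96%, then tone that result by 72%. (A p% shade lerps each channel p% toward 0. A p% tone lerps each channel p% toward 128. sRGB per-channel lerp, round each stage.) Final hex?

#5e5c5e

Lerp each channel 96% toward 0:
  R: 182 + 0.96×(0−182) = 182 − 174.72 = 7.28 → 7
  G: 8 + 0.96×(0−8) = 8 − 7.68 = 0.32 → 0
  B: 189 + 0.96×(0−189) = 189 − 181.44 = 7.56 → 8
After the shade: rgb(7, 0, 8) = #070008.
Per channel, c → c + 0.72(128 − c):
  R: 7 + 87.12 = 94.12 → 94
  G: 0 + 92.16 = 92.16 → 92
  B: 8 + 0.72×(128−8) = 8 + 86.4 = 94.4 → 94
rgb(94, 92, 94) = #5e5c5e.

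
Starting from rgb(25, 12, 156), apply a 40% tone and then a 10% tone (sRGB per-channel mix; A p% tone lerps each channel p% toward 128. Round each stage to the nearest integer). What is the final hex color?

#48418F

A 40% tone moves each channel 40% toward 128:
  R: 25 + 0.4×(128−25) = 25 + 41.2 = 66.2 → 66
  G: 12 + 46.4 = 58.4 → 58
  B: 156 + 0.4×(128−156) = 156 − 11.2 = 144.8 → 145
After the tone: rgb(66, 58, 145) = #423A91.
Per channel, c → c + 0.1(128 − c):
  R: 66 + 6.2 = 72.2 → 72
  G: 58 + 0.1×(128−58) = 58 + 7 = 65 → 65
  B: 145 + 0.1×(128−145) = 145 − 1.7 = 143.3 → 143
rgb(72, 65, 143) = #48418F.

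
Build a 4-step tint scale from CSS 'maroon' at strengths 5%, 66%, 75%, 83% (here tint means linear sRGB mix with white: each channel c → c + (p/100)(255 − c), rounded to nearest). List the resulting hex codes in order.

CSS maroon is rgb(128, 0, 0).
5%: (128 + 6.35 = 134.35→134, 0 + 12.75 = 12.75→13, 0 + 12.75 = 12.75→13) → #860D0D
66%: (128 + 83.82 = 211.82→212, 0 + 168.3 = 168.3→168, 0 + 168.3 = 168.3→168) → #D4A8A8
75%: (128 + 95.25 = 223.25→223, 0 + 191.25 = 191.25→191, 0 + 191.25 = 191.25→191) → #DFBFBF
83%: (128 + 105.41 = 233.41→233, 0 + 211.65 = 211.65→212, 0 + 211.65 = 211.65→212) → #E9D4D4

#860D0D, #D4A8A8, #DFBFBF, #E9D4D4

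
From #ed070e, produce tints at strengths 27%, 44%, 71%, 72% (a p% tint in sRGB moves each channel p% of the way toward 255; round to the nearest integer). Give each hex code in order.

#ed070e is rgb(237, 7, 14).
27%: (237 + 4.86 = 241.86→242, 7 + 66.96 = 73.96→74, 14 + 65.07 = 79.07→79) → #f24a4f
44%: (237 + 7.92 = 244.92→245, 7 + 109.12 = 116.12→116, 14 + 106.04 = 120.04→120) → #f57478
71%: (237 + 12.78 = 249.78→250, 7 + 176.08 = 183.08→183, 14 + 171.11 = 185.11→185) → #fab7b9
72%: (237 + 12.96 = 249.96→250, 7 + 178.56 = 185.56→186, 14 + 173.52 = 187.52→188) → #fababc

#f24a4f, #f57478, #fab7b9, #fababc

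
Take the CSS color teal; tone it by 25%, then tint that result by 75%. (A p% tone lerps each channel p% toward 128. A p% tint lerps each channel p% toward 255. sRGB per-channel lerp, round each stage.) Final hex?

CSS teal is rgb(0, 128, 128).
A 25% tone moves each channel 25% toward 128:
  R: 0 + 32 = 32 → 32
  G: 128 + 0.25×(128−128) = 128 + 0 = 128 → 128
  B: 128 + 0 = 128 → 128
After the tone: rgb(32, 128, 128) = #208080.
Per channel, c → c + 0.75(255 − c):
  R: 32 + 0.75×(255−32) = 32 + 167.25 = 199.25 → 199
  G: 128 + 95.25 = 223.25 → 223
  B: 128 + 0.75×(255−128) = 128 + 95.25 = 223.25 → 223
rgb(199, 223, 223) = #C7DFDF.

#C7DFDF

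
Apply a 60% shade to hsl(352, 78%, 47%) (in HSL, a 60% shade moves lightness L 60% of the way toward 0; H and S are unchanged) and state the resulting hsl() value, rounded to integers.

hsl(352, 78%, 19%)

L moves 60% from 47 toward 0: 47 − 28.2 = 18.8 → 19.
H and S are unchanged.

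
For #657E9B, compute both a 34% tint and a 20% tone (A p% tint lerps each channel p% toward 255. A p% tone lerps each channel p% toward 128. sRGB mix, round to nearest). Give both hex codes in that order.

#99AABD, #6A7E96

#657E9B is rgb(101, 126, 155).
34% tint:
  R: 101 + 0.34×(255−101) = 101 + 52.36 = 153.36 → 153
  G: 126 + 43.86 = 169.86 → 170
  B: 155 + 0.34×(255−155) = 155 + 34 = 189 → 189
  → #99AABD
20% tone:
  R: 101 + 0.2×(128−101) = 101 + 5.4 = 106.4 → 106
  G: 126 + 0.4 = 126.4 → 126
  B: 155 + 0.2×(128−155) = 155 − 5.4 = 149.6 → 150
  → #6A7E96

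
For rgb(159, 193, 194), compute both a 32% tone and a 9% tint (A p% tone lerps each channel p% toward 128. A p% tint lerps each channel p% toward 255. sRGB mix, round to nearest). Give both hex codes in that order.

32% tone:
  R: 159 − 9.92 = 149.08 → 149
  G: 193 + 0.32×(128−193) = 193 − 20.8 = 172.2 → 172
  B: 194 − 21.12 = 172.88 → 173
  → #95ACAD
9% tint:
  R: 159 + 8.64 = 167.64 → 168
  G: 193 + 5.58 = 198.58 → 199
  B: 194 + 0.09×(255−194) = 194 + 5.49 = 199.49 → 199
  → #A8C7C7

#95ACAD, #A8C7C7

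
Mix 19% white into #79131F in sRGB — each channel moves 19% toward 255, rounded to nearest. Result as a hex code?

#92404A

#79131F is rgb(121, 19, 31).
Per channel, c → c + 0.19(255 − c):
  R: 121 + 0.19×(255−121) = 121 + 25.46 = 146.46 → 146
  G: 19 + 44.84 = 63.84 → 64
  B: 31 + 42.56 = 73.56 → 74
rgb(146, 64, 74) = #92404A.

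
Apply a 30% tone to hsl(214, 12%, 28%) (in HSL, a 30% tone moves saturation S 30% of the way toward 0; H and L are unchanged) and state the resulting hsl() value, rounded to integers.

hsl(214, 8%, 28%)

S moves 30% from 12 toward 0: 12 − 3.6 = 8.4 → 8.
H and L are unchanged.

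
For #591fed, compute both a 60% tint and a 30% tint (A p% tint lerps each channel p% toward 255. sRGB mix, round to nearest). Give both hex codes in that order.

#bda5f8, #8b62f2

#591fed is rgb(89, 31, 237).
60% tint:
  R: 89 + 99.6 = 188.6 → 189
  G: 31 + 134.4 = 165.4 → 165
  B: 237 + 10.8 = 247.8 → 248
  → #bda5f8
30% tint:
  R: 89 + 0.3×(255−89) = 89 + 49.8 = 138.8 → 139
  G: 31 + 67.2 = 98.2 → 98
  B: 237 + 0.3×(255−237) = 237 + 5.4 = 242.4 → 242
  → #8b62f2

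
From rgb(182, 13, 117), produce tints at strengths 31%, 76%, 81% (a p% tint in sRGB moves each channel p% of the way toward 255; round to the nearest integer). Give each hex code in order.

31%: (182 + 22.63 = 204.63→205, 13 + 75.02 = 88.02→88, 117 + 42.78 = 159.78→160) → #cd58a0
76%: (182 + 55.48 = 237.48→237, 13 + 183.92 = 196.92→197, 117 + 104.88 = 221.88→222) → #edc5de
81%: (182 + 59.13 = 241.13→241, 13 + 196.02 = 209.02→209, 117 + 111.78 = 228.78→229) → #f1d1e5

#cd58a0, #edc5de, #f1d1e5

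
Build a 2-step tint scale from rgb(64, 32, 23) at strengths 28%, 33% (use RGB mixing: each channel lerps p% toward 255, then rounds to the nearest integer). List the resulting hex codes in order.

28%: (64 + 53.48 = 117.48→117, 32 + 62.44 = 94.44→94, 23 + 64.96 = 87.96→88) → #755E58
33%: (64 + 63.03 = 127.03→127, 32 + 73.59 = 105.59→106, 23 + 76.56 = 99.56→100) → #7F6A64

#755E58, #7F6A64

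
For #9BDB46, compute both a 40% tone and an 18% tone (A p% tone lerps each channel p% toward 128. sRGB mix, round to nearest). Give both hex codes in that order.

#9BDB46 is rgb(155, 219, 70).
40% tone:
  R: 155 − 10.8 = 144.2 → 144
  G: 219 − 36.4 = 182.6 → 183
  B: 70 + 23.2 = 93.2 → 93
  → #90B75D
18% tone:
  R: 155 − 4.86 = 150.14 → 150
  G: 219 − 16.38 = 202.62 → 203
  B: 70 + 0.18×(128−70) = 70 + 10.44 = 80.44 → 80
  → #96CB50

#90B75D, #96CB50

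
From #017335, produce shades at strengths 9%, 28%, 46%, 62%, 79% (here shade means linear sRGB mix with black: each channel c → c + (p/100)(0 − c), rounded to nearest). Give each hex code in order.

#017335 is rgb(1, 115, 53).
9%: (1→1, 115 − 10.35 = 104.65→105, 53 − 4.77 = 48.23→48) → #016930
28%: (1→1, 115 − 32.2 = 82.8→83, 53 − 14.84 = 38.16→38) → #015326
46%: (1→1, 115 − 52.9 = 62.1→62, 53 − 24.38 = 28.62→29) → #013E1D
62%: (1 − 0.62 = 0.38→0, 115 − 71.3 = 43.7→44, 53 − 32.86 = 20.14→20) → #002C14
79%: (1 − 0.79 = 0.21→0, 115 − 90.85 = 24.15→24, 53 − 41.87 = 11.13→11) → #00180B

#016930, #015326, #013E1D, #002C14, #00180B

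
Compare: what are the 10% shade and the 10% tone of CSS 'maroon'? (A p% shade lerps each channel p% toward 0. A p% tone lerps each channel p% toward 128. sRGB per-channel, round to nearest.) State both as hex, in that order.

#730000, #800D0D

CSS maroon is rgb(128, 0, 0).
10% shade:
  R: 128 + 0.1×(0−128) = 128 − 12.8 = 115.2 → 115
  G: 0 + 0.1×(0−0) = 0 + 0 = 0 → 0
  B: 0 + 0.1×(0−0) = 0 + 0 = 0 → 0
  → #730000
10% tone:
  R: 128 + 0.1×(128−128) = 128 + 0 = 128 → 128
  G: 0 + 12.8 = 12.8 → 13
  B: 0 + 12.8 = 12.8 → 13
  → #800D0D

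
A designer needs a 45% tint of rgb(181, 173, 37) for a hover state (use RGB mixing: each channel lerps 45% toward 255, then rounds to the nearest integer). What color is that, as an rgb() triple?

rgb(214, 210, 135)

Lerp each channel 45% toward 255:
  R: 181 + 33.3 = 214.3 → 214
  G: 173 + 0.45×(255−173) = 173 + 36.9 = 209.9 → 210
  B: 37 + 98.1 = 135.1 → 135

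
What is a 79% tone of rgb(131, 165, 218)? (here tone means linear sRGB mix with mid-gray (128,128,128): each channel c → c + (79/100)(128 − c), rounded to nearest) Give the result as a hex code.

#818893

A 79% tone moves each channel 79% toward 128:
  R: 131 + 0.79×(128−131) = 131 − 2.37 = 128.63 → 129
  G: 165 + 0.79×(128−165) = 165 − 29.23 = 135.77 → 136
  B: 218 + 0.79×(128−218) = 218 − 71.1 = 146.9 → 147
rgb(129, 136, 147) = #818893.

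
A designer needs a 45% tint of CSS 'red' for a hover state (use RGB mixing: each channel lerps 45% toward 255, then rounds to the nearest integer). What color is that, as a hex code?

CSS red is rgb(255, 0, 0).
Lerp each channel 45% toward 255:
  R: 255 + 0 = 255 → 255
  G: 0 + 114.75 = 114.75 → 115
  B: 0 + 0.45×(255−0) = 0 + 114.75 = 114.75 → 115
rgb(255, 115, 115) = #ff7373.

#ff7373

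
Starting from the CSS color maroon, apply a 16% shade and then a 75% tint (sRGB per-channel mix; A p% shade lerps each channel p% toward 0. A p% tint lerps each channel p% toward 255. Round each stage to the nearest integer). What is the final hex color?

CSS maroon is rgb(128, 0, 0).
A 16% shade moves each channel 16% toward 0:
  R: 128 + 0.16×(0−128) = 128 − 20.48 = 107.52 → 108
  G: 0 + 0 = 0 → 0
  B: 0 + 0.16×(0−0) = 0 + 0 = 0 → 0
After the shade: rgb(108, 0, 0) = #6C0000.
Per channel, c → c + 0.75(255 − c):
  R: 108 + 0.75×(255−108) = 108 + 110.25 = 218.25 → 218
  G: 0 + 0.75×(255−0) = 0 + 191.25 = 191.25 → 191
  B: 0 + 0.75×(255−0) = 0 + 191.25 = 191.25 → 191
rgb(218, 191, 191) = #DABFBF.

#DABFBF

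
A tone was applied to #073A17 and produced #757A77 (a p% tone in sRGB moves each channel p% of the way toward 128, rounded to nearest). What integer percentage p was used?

91%

#073A17 is rgb(7, 58, 23); #757A77 is rgb(117, 122, 119).
On the R channel (widest range): 117 ≈ 7 + (p/100)(128 − 7), so p ≈ 100×(117 − 7)/(128 − 7) = 11000/121 = 90.91.
p = 91 reproduces all three channels after rounding.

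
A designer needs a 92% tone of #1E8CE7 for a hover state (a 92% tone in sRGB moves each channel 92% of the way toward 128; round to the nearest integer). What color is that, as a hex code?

#1E8CE7 is rgb(30, 140, 231).
Lerp each channel 92% toward 128:
  R: 30 + 0.92×(128−30) = 30 + 90.16 = 120.16 → 120
  G: 140 − 11.04 = 128.96 → 129
  B: 231 + 0.92×(128−231) = 231 − 94.76 = 136.24 → 136
rgb(120, 129, 136) = #788188.

#788188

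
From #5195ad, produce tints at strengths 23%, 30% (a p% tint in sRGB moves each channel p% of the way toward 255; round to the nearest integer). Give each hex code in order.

#79adc0, #85b5c6

#5195ad is rgb(81, 149, 173).
23%: (81 + 40.02 = 121.02→121, 149 + 24.38 = 173.38→173, 173 + 18.86 = 191.86→192) → #79adc0
30%: (81 + 52.2 = 133.2→133, 149 + 31.8 = 180.8→181, 173 + 24.6 = 197.6→198) → #85b5c6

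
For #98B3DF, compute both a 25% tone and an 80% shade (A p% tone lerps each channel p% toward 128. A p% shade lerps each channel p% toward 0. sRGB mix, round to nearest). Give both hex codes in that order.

#98B3DF is rgb(152, 179, 223).
25% tone:
  R: 152 + 0.25×(128−152) = 152 − 6 = 146 → 146
  G: 179 + 0.25×(128−179) = 179 − 12.75 = 166.25 → 166
  B: 223 + 0.25×(128−223) = 223 − 23.75 = 199.25 → 199
  → #92A6C7
80% shade:
  R: 152 + 0.8×(0−152) = 152 − 121.6 = 30.4 → 30
  G: 179 + 0.8×(0−179) = 179 − 143.2 = 35.8 → 36
  B: 223 + 0.8×(0−223) = 223 − 178.4 = 44.6 → 45
  → #1E242D

#92A6C7, #1E242D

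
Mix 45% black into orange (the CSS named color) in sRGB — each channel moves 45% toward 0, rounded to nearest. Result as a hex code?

CSS orange is rgb(255, 165, 0).
A 45% shade moves each channel 45% toward 0:
  R: 255 − 114.75 = 140.25 → 140
  G: 165 − 74.25 = 90.75 → 91
  B: 0 + 0.45×(0−0) = 0 + 0 = 0 → 0
rgb(140, 91, 0) = #8c5b00.

#8c5b00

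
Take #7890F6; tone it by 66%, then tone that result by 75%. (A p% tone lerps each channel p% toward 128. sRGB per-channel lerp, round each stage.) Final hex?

#7F818A

#7890F6 is rgb(120, 144, 246).
A 66% tone moves each channel 66% toward 128:
  R: 120 + 5.28 = 125.28 → 125
  G: 144 + 0.66×(128−144) = 144 − 10.56 = 133.44 → 133
  B: 246 + 0.66×(128−246) = 246 − 77.88 = 168.12 → 168
After the tone: rgb(125, 133, 168) = #7D85A8.
A 75% tone moves each channel 75% toward 128:
  R: 125 + 2.25 = 127.25 → 127
  G: 133 − 3.75 = 129.25 → 129
  B: 168 + 0.75×(128−168) = 168 − 30 = 138 → 138
rgb(127, 129, 138) = #7F818A.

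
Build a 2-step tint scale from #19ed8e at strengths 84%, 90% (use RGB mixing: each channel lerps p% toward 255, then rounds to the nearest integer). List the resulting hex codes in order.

#19ed8e is rgb(25, 237, 142).
84%: (25 + 193.2 = 218.2→218, 237 + 15.12 = 252.12→252, 142 + 94.92 = 236.92→237) → #dafced
90%: (25 + 207 = 232→232, 237 + 16.2 = 253.2→253, 142 + 101.7 = 243.7→244) → #e8fdf4

#dafced, #e8fdf4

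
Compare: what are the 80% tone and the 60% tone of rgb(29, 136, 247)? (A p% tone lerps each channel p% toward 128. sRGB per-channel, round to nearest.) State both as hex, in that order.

#6c8298, #5883b0

80% tone:
  R: 29 + 0.8×(128−29) = 29 + 79.2 = 108.2 → 108
  G: 136 − 6.4 = 129.6 → 130
  B: 247 + 0.8×(128−247) = 247 − 95.2 = 151.8 → 152
  → #6c8298
60% tone:
  R: 29 + 0.6×(128−29) = 29 + 59.4 = 88.4 → 88
  G: 136 + 0.6×(128−136) = 136 − 4.8 = 131.2 → 131
  B: 247 + 0.6×(128−247) = 247 − 71.4 = 175.6 → 176
  → #5883b0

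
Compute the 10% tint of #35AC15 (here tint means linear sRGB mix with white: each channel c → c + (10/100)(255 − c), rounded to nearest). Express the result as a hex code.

#49B42C

#35AC15 is rgb(53, 172, 21).
A 10% tint moves each channel 10% toward 255:
  R: 53 + 20.2 = 73.2 → 73
  G: 172 + 0.1×(255−172) = 172 + 8.3 = 180.3 → 180
  B: 21 + 23.4 = 44.4 → 44
rgb(73, 180, 44) = #49B42C.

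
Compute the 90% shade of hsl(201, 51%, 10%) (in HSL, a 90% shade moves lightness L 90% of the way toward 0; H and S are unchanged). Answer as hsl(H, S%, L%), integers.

hsl(201, 51%, 1%)

L moves 90% from 10 toward 0: 10 − 9 = 1 → 1.
H and S are unchanged.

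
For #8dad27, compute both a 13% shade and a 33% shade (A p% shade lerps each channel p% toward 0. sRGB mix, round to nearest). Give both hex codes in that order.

#7b9722, #5e741a

#8dad27 is rgb(141, 173, 39).
13% shade:
  R: 141 + 0.13×(0−141) = 141 − 18.33 = 122.67 → 123
  G: 173 + 0.13×(0−173) = 173 − 22.49 = 150.51 → 151
  B: 39 + 0.13×(0−39) = 39 − 5.07 = 33.93 → 34
  → #7b9722
33% shade:
  R: 141 + 0.33×(0−141) = 141 − 46.53 = 94.47 → 94
  G: 173 − 57.09 = 115.91 → 116
  B: 39 − 12.87 = 26.13 → 26
  → #5e741a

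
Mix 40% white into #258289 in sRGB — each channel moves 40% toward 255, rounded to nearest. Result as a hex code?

#258289 is rgb(37, 130, 137).
Per channel, c → c + 0.4(255 − c):
  R: 37 + 87.2 = 124.2 → 124
  G: 130 + 50 = 180 → 180
  B: 137 + 47.2 = 184.2 → 184
rgb(124, 180, 184) = #7CB4B8.

#7CB4B8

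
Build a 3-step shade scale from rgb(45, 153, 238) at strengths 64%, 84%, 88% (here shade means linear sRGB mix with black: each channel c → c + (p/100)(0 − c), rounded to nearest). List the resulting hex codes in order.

64%: (45 − 28.8 = 16.2→16, 153 − 97.92 = 55.08→55, 238 − 152.32 = 85.68→86) → #103756
84%: (45 − 37.8 = 7.2→7, 153 − 128.52 = 24.48→24, 238 − 199.92 = 38.08→38) → #071826
88%: (45 − 39.6 = 5.4→5, 153 − 134.64 = 18.36→18, 238 − 209.44 = 28.56→29) → #05121d

#103756, #071826, #05121d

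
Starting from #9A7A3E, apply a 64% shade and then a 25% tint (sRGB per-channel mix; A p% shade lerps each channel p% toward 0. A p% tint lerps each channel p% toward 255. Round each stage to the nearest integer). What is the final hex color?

#9A7A3E is rgb(154, 122, 62).
Lerp each channel 64% toward 0:
  R: 154 + 0.64×(0−154) = 154 − 98.56 = 55.44 → 55
  G: 122 + 0.64×(0−122) = 122 − 78.08 = 43.92 → 44
  B: 62 + 0.64×(0−62) = 62 − 39.68 = 22.32 → 22
After the shade: rgb(55, 44, 22) = #372C16.
A 25% tint moves each channel 25% toward 255:
  R: 55 + 0.25×(255−55) = 55 + 50 = 105 → 105
  G: 44 + 52.75 = 96.75 → 97
  B: 22 + 0.25×(255−22) = 22 + 58.25 = 80.25 → 80
rgb(105, 97, 80) = #696150.

#696150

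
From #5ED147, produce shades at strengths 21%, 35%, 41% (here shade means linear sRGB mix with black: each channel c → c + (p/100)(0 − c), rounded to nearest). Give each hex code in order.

#5ED147 is rgb(94, 209, 71).
21%: (94 − 19.74 = 74.26→74, 209 − 43.89 = 165.11→165, 71 − 14.91 = 56.09→56) → #4AA538
35%: (94 − 32.9 = 61.1→61, 209 − 73.15 = 135.85→136, 71 − 24.85 = 46.15→46) → #3D882E
41%: (94 − 38.54 = 55.46→55, 209 − 85.69 = 123.31→123, 71 − 29.11 = 41.89→42) → #377B2A

#4AA538, #3D882E, #377B2A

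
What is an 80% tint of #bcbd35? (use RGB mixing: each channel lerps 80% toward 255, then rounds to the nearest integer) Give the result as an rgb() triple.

#bcbd35 is rgb(188, 189, 53).
Per channel, c → c + 0.8(255 − c):
  R: 188 + 53.6 = 241.6 → 242
  G: 189 + 0.8×(255−189) = 189 + 52.8 = 241.8 → 242
  B: 53 + 0.8×(255−53) = 53 + 161.6 = 214.6 → 215

rgb(242, 242, 215)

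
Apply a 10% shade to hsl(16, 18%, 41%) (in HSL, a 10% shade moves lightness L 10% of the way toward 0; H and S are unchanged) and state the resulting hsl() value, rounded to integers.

L moves 10% from 41 toward 0: 41 − 4.1 = 36.9 → 37.
H and S are unchanged.

hsl(16, 18%, 37%)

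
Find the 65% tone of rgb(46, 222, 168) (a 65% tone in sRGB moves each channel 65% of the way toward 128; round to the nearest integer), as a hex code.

#63A18E

A 65% tone moves each channel 65% toward 128:
  R: 46 + 0.65×(128−46) = 46 + 53.3 = 99.3 → 99
  G: 222 + 0.65×(128−222) = 222 − 61.1 = 160.9 → 161
  B: 168 + 0.65×(128−168) = 168 − 26 = 142 → 142
rgb(99, 161, 142) = #63A18E.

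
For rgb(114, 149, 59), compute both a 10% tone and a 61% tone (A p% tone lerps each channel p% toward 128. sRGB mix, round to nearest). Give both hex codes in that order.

10% tone:
  R: 114 + 0.1×(128−114) = 114 + 1.4 = 115.4 → 115
  G: 149 − 2.1 = 146.9 → 147
  B: 59 + 0.1×(128−59) = 59 + 6.9 = 65.9 → 66
  → #739342
61% tone:
  R: 114 + 0.61×(128−114) = 114 + 8.54 = 122.54 → 123
  G: 149 + 0.61×(128−149) = 149 − 12.81 = 136.19 → 136
  B: 59 + 0.61×(128−59) = 59 + 42.09 = 101.09 → 101
  → #7B8865

#739342, #7B8865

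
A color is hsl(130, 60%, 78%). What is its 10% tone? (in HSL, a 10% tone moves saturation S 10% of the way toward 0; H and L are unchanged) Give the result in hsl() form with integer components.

S moves 10% from 60 toward 0: 60 − 6 = 54 → 54.
H and L are unchanged.

hsl(130, 54%, 78%)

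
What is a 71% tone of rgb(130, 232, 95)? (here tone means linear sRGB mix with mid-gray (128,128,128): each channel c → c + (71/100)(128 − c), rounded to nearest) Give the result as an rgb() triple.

rgb(129, 158, 118)

Lerp each channel 71% toward 128:
  R: 130 + 0.71×(128−130) = 130 − 1.42 = 128.58 → 129
  G: 232 + 0.71×(128−232) = 232 − 73.84 = 158.16 → 158
  B: 95 + 23.43 = 118.43 → 118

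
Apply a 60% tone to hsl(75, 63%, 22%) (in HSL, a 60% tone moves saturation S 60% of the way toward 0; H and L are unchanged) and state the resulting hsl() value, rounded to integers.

hsl(75, 25%, 22%)

S moves 60% from 63 toward 0: 63 − 37.8 = 25.2 → 25.
H and L are unchanged.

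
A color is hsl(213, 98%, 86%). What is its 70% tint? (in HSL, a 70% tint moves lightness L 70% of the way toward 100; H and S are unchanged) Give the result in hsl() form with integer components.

L moves 70% from 86 toward 100: 86 + 9.8 = 95.8 → 96.
H and S are unchanged.

hsl(213, 98%, 96%)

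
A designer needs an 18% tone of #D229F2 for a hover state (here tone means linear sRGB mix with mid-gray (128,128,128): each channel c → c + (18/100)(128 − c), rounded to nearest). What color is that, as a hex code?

#C339DD

#D229F2 is rgb(210, 41, 242).
An 18% tone moves each channel 18% toward 128:
  R: 210 − 14.76 = 195.24 → 195
  G: 41 + 15.66 = 56.66 → 57
  B: 242 − 20.52 = 221.48 → 221
rgb(195, 57, 221) = #C339DD.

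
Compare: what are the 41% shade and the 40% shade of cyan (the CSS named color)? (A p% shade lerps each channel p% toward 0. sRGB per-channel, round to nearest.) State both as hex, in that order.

CSS cyan is rgb(0, 255, 255).
41% shade:
  R: 0 + 0 = 0 → 0
  G: 255 + 0.41×(0−255) = 255 − 104.55 = 150.45 → 150
  B: 255 + 0.41×(0−255) = 255 − 104.55 = 150.45 → 150
  → #009696
40% shade:
  R: 0 + 0.4×(0−0) = 0 + 0 = 0 → 0
  G: 255 + 0.4×(0−255) = 255 − 102 = 153 → 153
  B: 255 − 102 = 153 → 153
  → #009999

#009696, #009999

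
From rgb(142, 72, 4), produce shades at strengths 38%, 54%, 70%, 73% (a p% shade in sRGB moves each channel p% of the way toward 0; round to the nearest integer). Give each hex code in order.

38%: (142 − 53.96 = 88.04→88, 72 − 27.36 = 44.64→45, 4 − 1.52 = 2.48→2) → #582D02
54%: (142 − 76.68 = 65.32→65, 72 − 38.88 = 33.12→33, 4 − 2.16 = 1.84→2) → #412102
70%: (142 − 99.4 = 42.6→43, 72 − 50.4 = 21.6→22, 4 − 2.8 = 1.2→1) → #2B1601
73%: (142 − 103.66 = 38.34→38, 72 − 52.56 = 19.44→19, 4 − 2.92 = 1.08→1) → #261301

#582D02, #412102, #2B1601, #261301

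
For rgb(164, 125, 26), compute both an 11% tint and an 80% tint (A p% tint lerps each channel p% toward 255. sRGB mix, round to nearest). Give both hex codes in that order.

#AE8B33, #EDE5D1

11% tint:
  R: 164 + 0.11×(255−164) = 164 + 10.01 = 174.01 → 174
  G: 125 + 14.3 = 139.3 → 139
  B: 26 + 25.19 = 51.19 → 51
  → #AE8B33
80% tint:
  R: 164 + 0.8×(255−164) = 164 + 72.8 = 236.8 → 237
  G: 125 + 0.8×(255−125) = 125 + 104 = 229 → 229
  B: 26 + 183.2 = 209.2 → 209
  → #EDE5D1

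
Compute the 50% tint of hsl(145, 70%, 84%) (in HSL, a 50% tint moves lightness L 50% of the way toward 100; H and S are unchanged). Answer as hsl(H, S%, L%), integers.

hsl(145, 70%, 92%)

L moves 50% from 84 toward 100: 84 + 8 = 92 → 92.
H and S are unchanged.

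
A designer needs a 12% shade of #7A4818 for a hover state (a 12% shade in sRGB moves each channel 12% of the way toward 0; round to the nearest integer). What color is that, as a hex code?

#7A4818 is rgb(122, 72, 24).
A 12% shade moves each channel 12% toward 0:
  R: 122 − 14.64 = 107.36 → 107
  G: 72 − 8.64 = 63.36 → 63
  B: 24 − 2.88 = 21.12 → 21
rgb(107, 63, 21) = #6B3F15.

#6B3F15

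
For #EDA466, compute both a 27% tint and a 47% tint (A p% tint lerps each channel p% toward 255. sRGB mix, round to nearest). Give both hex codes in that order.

#EDA466 is rgb(237, 164, 102).
27% tint:
  R: 237 + 4.86 = 241.86 → 242
  G: 164 + 0.27×(255−164) = 164 + 24.57 = 188.57 → 189
  B: 102 + 41.31 = 143.31 → 143
  → #F2BD8F
47% tint:
  R: 237 + 8.46 = 245.46 → 245
  G: 164 + 0.47×(255−164) = 164 + 42.77 = 206.77 → 207
  B: 102 + 0.47×(255−102) = 102 + 71.91 = 173.91 → 174
  → #F5CFAE

#F2BD8F, #F5CFAE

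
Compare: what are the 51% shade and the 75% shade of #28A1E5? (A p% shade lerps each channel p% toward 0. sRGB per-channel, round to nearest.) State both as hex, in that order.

#28A1E5 is rgb(40, 161, 229).
51% shade:
  R: 40 + 0.51×(0−40) = 40 − 20.4 = 19.6 → 20
  G: 161 + 0.51×(0−161) = 161 − 82.11 = 78.89 → 79
  B: 229 + 0.51×(0−229) = 229 − 116.79 = 112.21 → 112
  → #144F70
75% shade:
  R: 40 + 0.75×(0−40) = 40 − 30 = 10 → 10
  G: 161 − 120.75 = 40.25 → 40
  B: 229 + 0.75×(0−229) = 229 − 171.75 = 57.25 → 57
  → #0A2839

#144F70, #0A2839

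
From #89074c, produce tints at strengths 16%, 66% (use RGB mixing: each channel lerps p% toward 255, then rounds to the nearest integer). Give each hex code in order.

#9c2f69, #d7abc2

#89074c is rgb(137, 7, 76).
16%: (137 + 18.88 = 155.88→156, 7 + 39.68 = 46.68→47, 76 + 28.64 = 104.64→105) → #9c2f69
66%: (137 + 77.88 = 214.88→215, 7 + 163.68 = 170.68→171, 76 + 118.14 = 194.14→194) → #d7abc2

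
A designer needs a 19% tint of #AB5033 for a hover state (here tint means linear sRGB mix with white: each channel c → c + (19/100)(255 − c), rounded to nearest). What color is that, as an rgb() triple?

rgb(187, 113, 90)

#AB5033 is rgb(171, 80, 51).
A 19% tint moves each channel 19% toward 255:
  R: 171 + 15.96 = 186.96 → 187
  G: 80 + 0.19×(255−80) = 80 + 33.25 = 113.25 → 113
  B: 51 + 0.19×(255−51) = 51 + 38.76 = 89.76 → 90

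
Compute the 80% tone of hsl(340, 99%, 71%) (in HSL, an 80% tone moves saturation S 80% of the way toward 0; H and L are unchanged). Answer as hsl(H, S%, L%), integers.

S moves 80% from 99 toward 0: 99 − 79.2 = 19.8 → 20.
H and L are unchanged.

hsl(340, 20%, 71%)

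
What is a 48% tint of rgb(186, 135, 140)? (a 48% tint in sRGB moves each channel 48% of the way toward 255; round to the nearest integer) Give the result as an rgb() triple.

Per channel, c → c + 0.48(255 − c):
  R: 186 + 0.48×(255−186) = 186 + 33.12 = 219.12 → 219
  G: 135 + 57.6 = 192.6 → 193
  B: 140 + 55.2 = 195.2 → 195

rgb(219, 193, 195)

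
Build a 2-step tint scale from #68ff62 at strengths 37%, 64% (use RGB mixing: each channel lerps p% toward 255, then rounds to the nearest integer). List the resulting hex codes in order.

#a0ff9c, #c9ffc6

#68ff62 is rgb(104, 255, 98).
37%: (104 + 55.87 = 159.87→160, 255→255, 98 + 58.09 = 156.09→156) → #a0ff9c
64%: (104 + 96.64 = 200.64→201, 255→255, 98 + 100.48 = 198.48→198) → #c9ffc6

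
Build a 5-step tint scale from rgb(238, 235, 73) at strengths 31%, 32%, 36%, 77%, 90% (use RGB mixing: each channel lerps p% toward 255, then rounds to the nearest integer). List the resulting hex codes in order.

#F3F181, #F3F183, #F4F28B, #FBFAD5, #FDFDED

31%: (238 + 5.27 = 243.27→243, 235 + 6.2 = 241.2→241, 73 + 56.42 = 129.42→129) → #F3F181
32%: (238 + 5.44 = 243.44→243, 235 + 6.4 = 241.4→241, 73 + 58.24 = 131.24→131) → #F3F183
36%: (238 + 6.12 = 244.12→244, 235 + 7.2 = 242.2→242, 73 + 65.52 = 138.52→139) → #F4F28B
77%: (238 + 13.09 = 251.09→251, 235 + 15.4 = 250.4→250, 73 + 140.14 = 213.14→213) → #FBFAD5
90%: (238 + 15.3 = 253.3→253, 235 + 18 = 253→253, 73 + 163.8 = 236.8→237) → #FDFDED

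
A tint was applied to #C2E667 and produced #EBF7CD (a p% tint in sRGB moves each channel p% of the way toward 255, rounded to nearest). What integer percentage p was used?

67%

#C2E667 is rgb(194, 230, 103); #EBF7CD is rgb(235, 247, 205).
On the B channel (widest range): 205 ≈ 103 + (p/100)(255 − 103), so p ≈ 100×(205 − 103)/(255 − 103) = 10200/152 = 67.11.
p = 67 reproduces all three channels after rounding.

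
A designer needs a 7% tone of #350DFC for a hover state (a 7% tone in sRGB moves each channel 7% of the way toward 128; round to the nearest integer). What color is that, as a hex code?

#3A15F3

#350DFC is rgb(53, 13, 252).
Lerp each channel 7% toward 128:
  R: 53 + 5.25 = 58.25 → 58
  G: 13 + 0.07×(128−13) = 13 + 8.05 = 21.05 → 21
  B: 252 + 0.07×(128−252) = 252 − 8.68 = 243.32 → 243
rgb(58, 21, 243) = #3A15F3.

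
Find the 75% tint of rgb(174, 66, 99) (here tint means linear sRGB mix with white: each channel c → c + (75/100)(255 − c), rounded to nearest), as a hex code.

#EBD0D8

A 75% tint moves each channel 75% toward 255:
  R: 174 + 60.75 = 234.75 → 235
  G: 66 + 0.75×(255−66) = 66 + 141.75 = 207.75 → 208
  B: 99 + 117 = 216 → 216
rgb(235, 208, 216) = #EBD0D8.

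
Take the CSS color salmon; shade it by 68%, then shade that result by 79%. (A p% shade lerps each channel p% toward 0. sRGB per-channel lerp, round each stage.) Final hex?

#110908

CSS salmon is rgb(250, 128, 114).
Per channel, c → c + 0.68(0 − c):
  R: 250 − 170 = 80 → 80
  G: 128 + 0.68×(0−128) = 128 − 87.04 = 40.96 → 41
  B: 114 − 77.52 = 36.48 → 36
After the shade: rgb(80, 41, 36) = #502924.
Lerp each channel 79% toward 0:
  R: 80 + 0.79×(0−80) = 80 − 63.2 = 16.8 → 17
  G: 41 − 32.39 = 8.61 → 9
  B: 36 + 0.79×(0−36) = 36 − 28.44 = 7.56 → 8
rgb(17, 9, 8) = #110908.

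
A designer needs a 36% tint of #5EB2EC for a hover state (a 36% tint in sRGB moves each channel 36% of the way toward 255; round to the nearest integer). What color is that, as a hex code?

#5EB2EC is rgb(94, 178, 236).
Per channel, c → c + 0.36(255 − c):
  R: 94 + 57.96 = 151.96 → 152
  G: 178 + 0.36×(255−178) = 178 + 27.72 = 205.72 → 206
  B: 236 + 0.36×(255−236) = 236 + 6.84 = 242.84 → 243
rgb(152, 206, 243) = #98CEF3.

#98CEF3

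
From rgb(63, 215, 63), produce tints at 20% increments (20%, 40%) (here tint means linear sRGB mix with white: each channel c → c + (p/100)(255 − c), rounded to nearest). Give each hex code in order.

#65DF65, #8CE78C

20%: (63 + 38.4 = 101.4→101, 215 + 8 = 223→223, 63 + 38.4 = 101.4→101) → #65DF65
40%: (63 + 76.8 = 139.8→140, 215 + 16 = 231→231, 63 + 76.8 = 139.8→140) → #8CE78C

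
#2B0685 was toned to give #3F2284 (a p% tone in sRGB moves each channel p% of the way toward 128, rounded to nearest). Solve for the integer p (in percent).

23%

#2B0685 is rgb(43, 6, 133); #3F2284 is rgb(63, 34, 132).
On the G channel (widest range): 34 ≈ 6 + (p/100)(128 − 6), so p ≈ 100×(34 − 6)/(128 − 6) = 2800/122 = 22.95.
p = 23 reproduces all three channels after rounding.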